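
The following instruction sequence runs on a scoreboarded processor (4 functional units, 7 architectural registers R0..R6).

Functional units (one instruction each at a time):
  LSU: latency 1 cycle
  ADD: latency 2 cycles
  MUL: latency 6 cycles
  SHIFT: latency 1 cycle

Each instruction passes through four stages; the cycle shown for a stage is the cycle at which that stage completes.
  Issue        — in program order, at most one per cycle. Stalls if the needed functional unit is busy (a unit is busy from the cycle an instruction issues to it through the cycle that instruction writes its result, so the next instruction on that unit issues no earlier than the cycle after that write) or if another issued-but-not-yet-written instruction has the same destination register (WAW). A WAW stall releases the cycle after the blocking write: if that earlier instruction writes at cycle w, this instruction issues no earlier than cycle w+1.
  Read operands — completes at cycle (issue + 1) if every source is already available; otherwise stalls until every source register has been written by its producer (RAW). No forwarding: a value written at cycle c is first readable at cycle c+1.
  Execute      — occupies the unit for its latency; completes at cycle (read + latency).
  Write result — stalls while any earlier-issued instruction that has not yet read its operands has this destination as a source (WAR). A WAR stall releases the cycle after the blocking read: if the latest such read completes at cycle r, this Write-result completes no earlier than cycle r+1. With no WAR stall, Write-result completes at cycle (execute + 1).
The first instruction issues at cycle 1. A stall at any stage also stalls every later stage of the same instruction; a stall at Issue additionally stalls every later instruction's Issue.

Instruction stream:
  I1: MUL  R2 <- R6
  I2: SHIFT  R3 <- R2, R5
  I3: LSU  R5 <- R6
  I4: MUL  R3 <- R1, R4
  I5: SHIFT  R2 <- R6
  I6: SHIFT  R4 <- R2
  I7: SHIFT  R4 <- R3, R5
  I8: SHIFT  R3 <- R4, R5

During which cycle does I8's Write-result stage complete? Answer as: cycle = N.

cycle 1: I1→MUL
cycle 2: I1 RO | I2→SHIFT
cycle 3: I3→LSU
cycle 4: I3 RO
cycle 5: I3 EX
cycle 8: I1 EX
cycle 9: I1 WR R2
cycle 10: I2 RO
cycle 11: I2 EX | I3 WR R5
cycle 12: I2 WR R3
cycle 13: I4→MUL
cycle 14: I4 RO | I5→SHIFT
cycle 15: I5 RO
cycle 16: I5 EX
cycle 17: I5 WR R2
cycle 18: I6→SHIFT
cycle 19: I6 RO
cycle 20: I4 EX | I6 EX
cycle 21: I4 WR R3 | I6 WR R4
cycle 22: I7→SHIFT
cycle 23: I7 RO
cycle 24: I7 EX
cycle 25: I7 WR R4
cycle 26: I8→SHIFT
cycle 27: I8 RO
cycle 28: I8 EX
cycle 29: I8 WR R3

cycle = 29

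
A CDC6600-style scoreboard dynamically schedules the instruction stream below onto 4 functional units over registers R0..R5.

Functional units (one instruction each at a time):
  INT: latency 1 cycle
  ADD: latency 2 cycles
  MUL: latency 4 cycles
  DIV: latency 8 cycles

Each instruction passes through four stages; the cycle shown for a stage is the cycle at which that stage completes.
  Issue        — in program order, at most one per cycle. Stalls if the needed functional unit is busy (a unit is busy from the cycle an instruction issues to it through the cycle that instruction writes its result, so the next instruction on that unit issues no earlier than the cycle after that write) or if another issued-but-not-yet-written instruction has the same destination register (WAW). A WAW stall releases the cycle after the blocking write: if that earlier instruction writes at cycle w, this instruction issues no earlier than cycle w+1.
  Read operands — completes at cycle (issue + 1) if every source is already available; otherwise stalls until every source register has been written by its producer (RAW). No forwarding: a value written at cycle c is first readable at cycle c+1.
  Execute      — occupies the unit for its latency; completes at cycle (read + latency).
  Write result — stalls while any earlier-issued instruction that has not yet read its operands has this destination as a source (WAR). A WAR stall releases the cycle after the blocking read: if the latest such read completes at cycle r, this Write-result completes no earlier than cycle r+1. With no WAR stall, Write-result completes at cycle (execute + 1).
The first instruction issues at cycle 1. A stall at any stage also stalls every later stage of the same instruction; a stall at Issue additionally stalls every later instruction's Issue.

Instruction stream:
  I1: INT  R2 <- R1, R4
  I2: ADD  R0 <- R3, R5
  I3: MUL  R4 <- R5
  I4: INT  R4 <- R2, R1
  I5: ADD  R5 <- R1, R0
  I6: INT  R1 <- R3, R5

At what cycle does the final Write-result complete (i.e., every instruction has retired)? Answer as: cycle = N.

cycle = 18

1) issue 1, read 2, done 3, write 4
2) issue 2, read 3, done 5, write 6
3) issue 3, read 4, done 8, write 9
4) issue 10, read 11, done 12, write 13  <WAW R4: wait I3 write@9>
5) issue 11, read 12, done 14, write 15
6) issue 14, read 16, done 17, write 18  <struct: INT busy until I4 writes@13 / RAW R5: wait I5 write@15>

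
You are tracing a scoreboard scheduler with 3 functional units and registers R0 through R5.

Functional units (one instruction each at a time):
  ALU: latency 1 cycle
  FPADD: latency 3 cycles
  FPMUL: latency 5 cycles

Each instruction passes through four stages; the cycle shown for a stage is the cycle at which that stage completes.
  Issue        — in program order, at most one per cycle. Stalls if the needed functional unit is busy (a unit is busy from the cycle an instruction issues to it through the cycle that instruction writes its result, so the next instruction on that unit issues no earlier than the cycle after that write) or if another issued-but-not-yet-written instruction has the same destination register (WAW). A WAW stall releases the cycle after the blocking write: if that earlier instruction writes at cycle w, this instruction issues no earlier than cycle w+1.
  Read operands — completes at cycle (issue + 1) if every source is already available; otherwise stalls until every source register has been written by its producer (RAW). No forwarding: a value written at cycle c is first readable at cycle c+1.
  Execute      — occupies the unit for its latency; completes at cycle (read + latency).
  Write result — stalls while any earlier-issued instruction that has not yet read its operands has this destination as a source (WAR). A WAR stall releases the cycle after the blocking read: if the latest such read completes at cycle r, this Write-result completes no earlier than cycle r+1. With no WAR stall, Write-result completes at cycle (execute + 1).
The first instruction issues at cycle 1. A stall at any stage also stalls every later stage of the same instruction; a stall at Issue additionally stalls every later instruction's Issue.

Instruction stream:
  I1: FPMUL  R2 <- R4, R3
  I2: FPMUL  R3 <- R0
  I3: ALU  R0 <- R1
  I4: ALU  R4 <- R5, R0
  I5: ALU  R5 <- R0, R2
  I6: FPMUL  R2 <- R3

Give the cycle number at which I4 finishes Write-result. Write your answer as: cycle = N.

cycle = 17

t=1  I1 issues→FPMUL
t=2  I1 reads
t=7  I1 exec-done
t=8  I1 writes R2
t=9  I2 issues→FPMUL
t=10  I2 reads; I3 issues→ALU
t=11  I3 reads
t=12  I3 exec-done
t=13  I3 writes R0
t=14  I4 issues→ALU
t=15  I2 exec-done; I4 reads
t=16  I2 writes R3; I4 exec-done
t=17  I4 writes R4
t=18  I5 issues→ALU
t=19  I5 reads; I6 issues→FPMUL
t=20  I5 exec-done; I6 reads
t=21  I5 writes R5
t=25  I6 exec-done
t=26  I6 writes R2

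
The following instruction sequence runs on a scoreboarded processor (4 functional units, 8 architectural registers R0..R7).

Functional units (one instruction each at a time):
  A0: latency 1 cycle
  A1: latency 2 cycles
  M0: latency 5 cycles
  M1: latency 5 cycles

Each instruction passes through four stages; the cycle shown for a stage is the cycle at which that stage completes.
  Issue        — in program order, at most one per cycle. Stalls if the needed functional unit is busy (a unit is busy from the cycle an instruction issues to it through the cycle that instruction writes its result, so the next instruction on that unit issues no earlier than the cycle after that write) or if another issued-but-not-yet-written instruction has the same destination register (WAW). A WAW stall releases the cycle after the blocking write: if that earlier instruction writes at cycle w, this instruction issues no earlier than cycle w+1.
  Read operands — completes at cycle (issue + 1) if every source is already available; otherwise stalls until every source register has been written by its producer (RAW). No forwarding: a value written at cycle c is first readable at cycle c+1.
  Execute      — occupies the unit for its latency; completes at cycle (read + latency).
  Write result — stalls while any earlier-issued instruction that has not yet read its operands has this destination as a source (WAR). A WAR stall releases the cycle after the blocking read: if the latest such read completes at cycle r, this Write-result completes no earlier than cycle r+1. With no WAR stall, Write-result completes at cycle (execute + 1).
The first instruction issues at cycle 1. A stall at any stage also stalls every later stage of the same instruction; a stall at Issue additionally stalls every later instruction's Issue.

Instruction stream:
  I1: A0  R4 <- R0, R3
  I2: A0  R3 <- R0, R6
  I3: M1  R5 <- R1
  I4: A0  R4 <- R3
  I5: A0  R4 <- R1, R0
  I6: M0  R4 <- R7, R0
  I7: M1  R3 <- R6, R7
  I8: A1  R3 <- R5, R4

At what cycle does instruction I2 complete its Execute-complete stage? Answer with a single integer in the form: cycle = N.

cycle 1: I1→A0
cycle 2: I1 RO
cycle 3: I1 EX
cycle 4: I1 WR R4
cycle 5: I2→A0
cycle 6: I2 RO · I3→M1
cycle 7: I2 EX · I3 RO
cycle 8: I2 WR R3
cycle 9: I4→A0
cycle 10: I4 RO
cycle 11: I4 EX
cycle 12: I3 EX · I4 WR R4
cycle 13: I3 WR R5 · I5→A0
cycle 14: I5 RO
cycle 15: I5 EX
cycle 16: I5 WR R4
cycle 17: I6→M0
cycle 18: I6 RO · I7→M1
cycle 19: I7 RO
cycle 23: I6 EX
cycle 24: I6 WR R4 · I7 EX
cycle 25: I7 WR R3
cycle 26: I8→A1
cycle 27: I8 RO
cycle 29: I8 EX
cycle 30: I8 WR R3

cycle = 7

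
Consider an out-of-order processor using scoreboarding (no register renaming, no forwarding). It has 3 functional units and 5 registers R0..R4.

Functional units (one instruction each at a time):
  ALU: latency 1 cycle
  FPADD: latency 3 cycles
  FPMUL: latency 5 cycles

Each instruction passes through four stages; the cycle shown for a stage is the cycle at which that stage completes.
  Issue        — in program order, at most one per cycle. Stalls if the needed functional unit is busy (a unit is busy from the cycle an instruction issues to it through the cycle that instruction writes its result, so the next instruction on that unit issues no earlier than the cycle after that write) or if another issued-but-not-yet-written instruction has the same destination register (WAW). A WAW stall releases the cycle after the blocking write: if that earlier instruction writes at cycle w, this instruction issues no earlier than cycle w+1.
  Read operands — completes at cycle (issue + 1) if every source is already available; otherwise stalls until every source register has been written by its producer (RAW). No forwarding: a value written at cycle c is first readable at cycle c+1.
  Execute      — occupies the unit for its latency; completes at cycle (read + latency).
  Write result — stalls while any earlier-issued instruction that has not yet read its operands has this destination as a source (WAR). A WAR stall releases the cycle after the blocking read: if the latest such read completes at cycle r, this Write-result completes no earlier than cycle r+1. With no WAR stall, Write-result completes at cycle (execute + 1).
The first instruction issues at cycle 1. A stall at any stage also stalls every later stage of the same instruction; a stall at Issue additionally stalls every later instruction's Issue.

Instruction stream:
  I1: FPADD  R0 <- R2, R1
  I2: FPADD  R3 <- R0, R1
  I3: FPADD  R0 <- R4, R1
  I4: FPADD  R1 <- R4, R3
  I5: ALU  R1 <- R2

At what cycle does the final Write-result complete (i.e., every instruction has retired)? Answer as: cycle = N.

[1] issue I1 (FPADD)
[2] I1 read-ops
[5] I1 finished on FPADD
[6] I1→R0
[7] issue I2 (FPADD)
[8] I2 read-ops
[11] I2 finished on FPADD
[12] I2→R3
[13] issue I3 (FPADD)
[14] I3 read-ops
[17] I3 finished on FPADD
[18] I3→R0
[19] issue I4 (FPADD)
[20] I4 read-ops
[23] I4 finished on FPADD
[24] I4→R1
[25] issue I5 (ALU)
[26] I5 read-ops
[27] I5 finished on ALU
[28] I5→R1

cycle = 28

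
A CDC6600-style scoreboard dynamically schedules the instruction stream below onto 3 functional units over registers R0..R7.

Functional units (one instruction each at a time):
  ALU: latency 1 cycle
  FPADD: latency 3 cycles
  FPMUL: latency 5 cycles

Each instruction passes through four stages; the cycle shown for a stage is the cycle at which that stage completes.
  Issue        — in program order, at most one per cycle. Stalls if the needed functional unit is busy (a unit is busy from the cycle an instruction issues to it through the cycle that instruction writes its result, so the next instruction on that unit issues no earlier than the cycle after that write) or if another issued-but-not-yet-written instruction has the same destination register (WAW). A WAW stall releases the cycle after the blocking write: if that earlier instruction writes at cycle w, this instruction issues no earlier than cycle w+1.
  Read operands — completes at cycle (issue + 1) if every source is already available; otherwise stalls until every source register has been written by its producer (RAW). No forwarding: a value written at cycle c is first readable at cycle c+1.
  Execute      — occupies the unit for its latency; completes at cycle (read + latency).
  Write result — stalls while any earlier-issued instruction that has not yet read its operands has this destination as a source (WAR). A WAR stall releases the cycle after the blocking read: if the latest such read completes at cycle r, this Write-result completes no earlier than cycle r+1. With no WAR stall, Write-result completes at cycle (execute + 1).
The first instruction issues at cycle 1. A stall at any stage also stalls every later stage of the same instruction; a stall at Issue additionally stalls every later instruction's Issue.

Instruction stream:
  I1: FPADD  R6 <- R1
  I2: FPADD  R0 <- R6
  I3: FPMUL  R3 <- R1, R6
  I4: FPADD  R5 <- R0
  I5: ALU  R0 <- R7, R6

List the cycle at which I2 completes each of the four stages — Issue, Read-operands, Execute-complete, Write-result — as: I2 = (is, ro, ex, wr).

I2 = (7, 8, 11, 12)

[1] I1 dispatched to FPADD
[2] I1 operands ready
[5] I1 complete
[6] R6←I1
[7] I2 dispatched to FPADD
[8] I2 operands ready | I3 dispatched to FPMUL
[9] I3 operands ready
[11] I2 complete
[12] R0←I2
[13] I4 dispatched to FPADD
[14] I3 complete | I4 operands ready | I5 dispatched to ALU
[15] R3←I3 | I5 operands ready
[16] I5 complete
[17] I4 complete | R0←I5
[18] R5←I4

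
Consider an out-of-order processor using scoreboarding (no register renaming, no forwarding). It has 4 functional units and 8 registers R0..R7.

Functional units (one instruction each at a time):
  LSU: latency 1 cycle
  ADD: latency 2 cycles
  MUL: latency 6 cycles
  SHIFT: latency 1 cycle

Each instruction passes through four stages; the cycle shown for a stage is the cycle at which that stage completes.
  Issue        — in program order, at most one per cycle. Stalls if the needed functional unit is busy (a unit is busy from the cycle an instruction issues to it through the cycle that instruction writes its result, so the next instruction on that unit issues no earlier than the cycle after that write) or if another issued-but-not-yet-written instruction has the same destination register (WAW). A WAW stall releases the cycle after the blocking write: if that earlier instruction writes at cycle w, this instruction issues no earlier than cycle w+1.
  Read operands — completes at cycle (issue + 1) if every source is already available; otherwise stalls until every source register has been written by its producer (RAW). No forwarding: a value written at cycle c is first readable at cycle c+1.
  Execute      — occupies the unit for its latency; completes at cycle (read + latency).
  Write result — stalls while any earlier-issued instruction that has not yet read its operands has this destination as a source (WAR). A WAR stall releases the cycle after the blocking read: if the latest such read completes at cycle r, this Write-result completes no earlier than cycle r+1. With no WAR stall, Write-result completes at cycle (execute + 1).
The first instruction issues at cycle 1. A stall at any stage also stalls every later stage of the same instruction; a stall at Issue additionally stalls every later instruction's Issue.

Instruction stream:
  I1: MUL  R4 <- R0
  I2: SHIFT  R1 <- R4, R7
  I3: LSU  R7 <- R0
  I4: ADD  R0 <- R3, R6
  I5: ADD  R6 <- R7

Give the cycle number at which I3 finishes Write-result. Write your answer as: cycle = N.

cycle = 11

[1] I1 dispatched to MUL
[2] I1 operands ready, I2 dispatched to SHIFT
[3] I3 dispatched to LSU
[4] I3 operands ready, I4 dispatched to ADD
[5] I3 complete, I4 operands ready
[7] I4 complete
[8] I1 complete, R0←I4
[9] R4←I1, I5 dispatched to ADD
[10] I2 operands ready
[11] I2 complete, R7←I3
[12] R1←I2, I5 operands ready
[14] I5 complete
[15] R6←I5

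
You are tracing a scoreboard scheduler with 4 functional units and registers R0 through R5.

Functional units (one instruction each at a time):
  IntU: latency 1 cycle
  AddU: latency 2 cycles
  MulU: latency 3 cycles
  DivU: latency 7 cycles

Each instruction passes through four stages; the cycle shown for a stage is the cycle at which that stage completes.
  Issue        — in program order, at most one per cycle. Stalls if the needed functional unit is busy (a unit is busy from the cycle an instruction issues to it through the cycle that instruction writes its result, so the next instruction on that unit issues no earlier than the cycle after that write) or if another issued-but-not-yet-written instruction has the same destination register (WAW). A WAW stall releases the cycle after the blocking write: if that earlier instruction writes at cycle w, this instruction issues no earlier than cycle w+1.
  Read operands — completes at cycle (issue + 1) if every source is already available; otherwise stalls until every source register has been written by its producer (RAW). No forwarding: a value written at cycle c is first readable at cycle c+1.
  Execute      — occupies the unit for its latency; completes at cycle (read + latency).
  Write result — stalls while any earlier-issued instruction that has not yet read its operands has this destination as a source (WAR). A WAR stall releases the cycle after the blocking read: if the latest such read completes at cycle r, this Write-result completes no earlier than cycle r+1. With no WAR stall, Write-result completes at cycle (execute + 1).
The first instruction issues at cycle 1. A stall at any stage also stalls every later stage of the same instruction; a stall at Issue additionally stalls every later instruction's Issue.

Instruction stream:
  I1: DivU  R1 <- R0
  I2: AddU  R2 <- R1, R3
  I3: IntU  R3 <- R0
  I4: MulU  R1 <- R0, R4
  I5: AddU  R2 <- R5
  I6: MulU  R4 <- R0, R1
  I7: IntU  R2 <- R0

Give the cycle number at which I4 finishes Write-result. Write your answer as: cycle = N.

t=1  issue I1 (DivU)
t=2  I1 read-ops, issue I2 (AddU)
t=3  issue I3 (IntU)
t=4  I3 read-ops
t=5  I3 finished on IntU
t=9  I1 finished on DivU
t=10  I1→R1
t=11  I2 read-ops, issue I4 (MulU)
t=12  I3→R3, I4 read-ops
t=13  I2 finished on AddU
t=14  I2→R2
t=15  I4 finished on MulU, issue I5 (AddU)
t=16  I4→R1, I5 read-ops
t=17  issue I6 (MulU)
t=18  I5 finished on AddU, I6 read-ops
t=19  I5→R2
t=20  issue I7 (IntU)
t=21  I6 finished on MulU, I7 read-ops
t=22  I6→R4, I7 finished on IntU
t=23  I7→R2

cycle = 16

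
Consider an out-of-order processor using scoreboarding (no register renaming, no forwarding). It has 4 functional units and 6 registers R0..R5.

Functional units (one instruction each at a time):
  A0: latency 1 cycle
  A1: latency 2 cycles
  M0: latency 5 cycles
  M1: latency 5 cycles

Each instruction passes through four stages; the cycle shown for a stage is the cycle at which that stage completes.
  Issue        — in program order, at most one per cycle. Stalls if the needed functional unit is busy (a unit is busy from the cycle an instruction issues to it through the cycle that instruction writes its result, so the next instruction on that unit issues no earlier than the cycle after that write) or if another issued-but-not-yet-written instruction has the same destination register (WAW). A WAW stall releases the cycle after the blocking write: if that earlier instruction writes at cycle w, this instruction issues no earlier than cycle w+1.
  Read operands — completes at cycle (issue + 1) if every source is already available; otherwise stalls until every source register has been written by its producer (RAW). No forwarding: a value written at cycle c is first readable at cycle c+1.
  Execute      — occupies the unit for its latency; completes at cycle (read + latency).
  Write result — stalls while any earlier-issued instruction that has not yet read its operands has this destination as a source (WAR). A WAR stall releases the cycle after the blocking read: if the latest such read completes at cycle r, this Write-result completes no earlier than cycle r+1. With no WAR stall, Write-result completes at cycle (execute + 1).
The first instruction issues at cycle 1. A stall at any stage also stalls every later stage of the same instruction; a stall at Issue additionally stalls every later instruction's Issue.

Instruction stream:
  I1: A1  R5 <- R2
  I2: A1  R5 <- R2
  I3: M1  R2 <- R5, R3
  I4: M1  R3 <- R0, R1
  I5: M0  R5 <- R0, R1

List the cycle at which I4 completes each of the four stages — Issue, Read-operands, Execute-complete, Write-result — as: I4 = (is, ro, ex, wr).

I4 = (18, 19, 24, 25)

t=1  issue I1 (A1)
t=2  I1 read-ops
t=4  I1 finished on A1
t=5  I1→R5
t=6  issue I2 (A1)
t=7  I2 read-ops | issue I3 (M1)
t=9  I2 finished on A1
t=10  I2→R5
t=11  I3 read-ops
t=16  I3 finished on M1
t=17  I3→R2
t=18  issue I4 (M1)
t=19  I4 read-ops | issue I5 (M0)
t=20  I5 read-ops
t=24  I4 finished on M1
t=25  I4→R3 | I5 finished on M0
t=26  I5→R5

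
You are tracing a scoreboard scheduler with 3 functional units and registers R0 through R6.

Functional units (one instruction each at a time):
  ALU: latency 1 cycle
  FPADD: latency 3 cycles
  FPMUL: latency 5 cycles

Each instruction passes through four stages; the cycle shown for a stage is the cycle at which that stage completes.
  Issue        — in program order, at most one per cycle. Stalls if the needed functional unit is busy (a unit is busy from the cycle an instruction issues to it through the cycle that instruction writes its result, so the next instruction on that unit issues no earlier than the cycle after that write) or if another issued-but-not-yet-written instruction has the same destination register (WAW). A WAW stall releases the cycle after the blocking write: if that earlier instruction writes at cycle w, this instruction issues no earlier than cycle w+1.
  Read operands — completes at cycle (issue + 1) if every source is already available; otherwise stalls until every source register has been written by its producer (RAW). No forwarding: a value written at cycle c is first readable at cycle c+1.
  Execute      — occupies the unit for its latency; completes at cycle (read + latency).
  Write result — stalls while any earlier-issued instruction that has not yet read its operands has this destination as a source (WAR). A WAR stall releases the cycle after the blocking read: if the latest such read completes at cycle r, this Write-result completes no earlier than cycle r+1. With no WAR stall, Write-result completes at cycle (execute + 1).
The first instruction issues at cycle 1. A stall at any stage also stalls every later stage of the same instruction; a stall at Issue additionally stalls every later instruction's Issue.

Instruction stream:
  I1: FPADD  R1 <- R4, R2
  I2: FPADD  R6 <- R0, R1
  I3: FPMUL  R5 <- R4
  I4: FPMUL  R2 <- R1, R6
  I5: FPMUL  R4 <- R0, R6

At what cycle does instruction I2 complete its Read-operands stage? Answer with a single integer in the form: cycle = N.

t=1  I1→FPADD
t=2  I1 RO
t=5  I1 EX
t=6  I1 WR R1
t=7  I2→FPADD
t=8  I2 RO · I3→FPMUL
t=9  I3 RO
t=11  I2 EX
t=12  I2 WR R6
t=14  I3 EX
t=15  I3 WR R5
t=16  I4→FPMUL
t=17  I4 RO
t=22  I4 EX
t=23  I4 WR R2
t=24  I5→FPMUL
t=25  I5 RO
t=30  I5 EX
t=31  I5 WR R4

cycle = 8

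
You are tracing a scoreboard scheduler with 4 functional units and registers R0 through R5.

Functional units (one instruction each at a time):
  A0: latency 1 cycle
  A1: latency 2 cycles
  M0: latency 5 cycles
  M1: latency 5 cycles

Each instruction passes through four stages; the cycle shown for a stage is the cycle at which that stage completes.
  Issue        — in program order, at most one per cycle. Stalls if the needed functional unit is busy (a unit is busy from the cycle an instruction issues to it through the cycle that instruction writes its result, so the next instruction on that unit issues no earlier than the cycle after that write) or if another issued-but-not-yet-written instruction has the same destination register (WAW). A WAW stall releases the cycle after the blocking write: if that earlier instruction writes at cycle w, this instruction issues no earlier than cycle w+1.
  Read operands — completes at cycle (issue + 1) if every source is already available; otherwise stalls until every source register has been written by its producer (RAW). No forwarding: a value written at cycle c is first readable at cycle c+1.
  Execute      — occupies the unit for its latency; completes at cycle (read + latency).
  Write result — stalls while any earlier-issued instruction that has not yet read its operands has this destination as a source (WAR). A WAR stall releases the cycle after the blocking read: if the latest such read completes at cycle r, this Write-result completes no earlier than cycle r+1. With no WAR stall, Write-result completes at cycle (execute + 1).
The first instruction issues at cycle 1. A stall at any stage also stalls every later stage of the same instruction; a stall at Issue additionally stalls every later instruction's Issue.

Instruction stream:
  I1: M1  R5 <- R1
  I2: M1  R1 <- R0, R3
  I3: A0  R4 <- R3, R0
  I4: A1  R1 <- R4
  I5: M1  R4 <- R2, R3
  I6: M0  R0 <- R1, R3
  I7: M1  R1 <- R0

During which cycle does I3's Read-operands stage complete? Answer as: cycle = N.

  I1 | 1 | 2 | 7 | 8
  I2 | 9 | 10 | 15 | 16   struct: M1 busy until I1 writes@8
  I3 | 10 | 11 | 12 | 13
  I4 | 17 | 18 | 20 | 21   WAW R1: wait I2 write@16
  I5 | 18 | 19 | 24 | 25
  I6 | 19 | 22 | 27 | 28   RAW R1: wait I4 write@21
  I7 | 26 | 29 | 34 | 35   struct: M1 busy until I5 writes@25 · RAW R0: wait I6 write@28

cycle = 11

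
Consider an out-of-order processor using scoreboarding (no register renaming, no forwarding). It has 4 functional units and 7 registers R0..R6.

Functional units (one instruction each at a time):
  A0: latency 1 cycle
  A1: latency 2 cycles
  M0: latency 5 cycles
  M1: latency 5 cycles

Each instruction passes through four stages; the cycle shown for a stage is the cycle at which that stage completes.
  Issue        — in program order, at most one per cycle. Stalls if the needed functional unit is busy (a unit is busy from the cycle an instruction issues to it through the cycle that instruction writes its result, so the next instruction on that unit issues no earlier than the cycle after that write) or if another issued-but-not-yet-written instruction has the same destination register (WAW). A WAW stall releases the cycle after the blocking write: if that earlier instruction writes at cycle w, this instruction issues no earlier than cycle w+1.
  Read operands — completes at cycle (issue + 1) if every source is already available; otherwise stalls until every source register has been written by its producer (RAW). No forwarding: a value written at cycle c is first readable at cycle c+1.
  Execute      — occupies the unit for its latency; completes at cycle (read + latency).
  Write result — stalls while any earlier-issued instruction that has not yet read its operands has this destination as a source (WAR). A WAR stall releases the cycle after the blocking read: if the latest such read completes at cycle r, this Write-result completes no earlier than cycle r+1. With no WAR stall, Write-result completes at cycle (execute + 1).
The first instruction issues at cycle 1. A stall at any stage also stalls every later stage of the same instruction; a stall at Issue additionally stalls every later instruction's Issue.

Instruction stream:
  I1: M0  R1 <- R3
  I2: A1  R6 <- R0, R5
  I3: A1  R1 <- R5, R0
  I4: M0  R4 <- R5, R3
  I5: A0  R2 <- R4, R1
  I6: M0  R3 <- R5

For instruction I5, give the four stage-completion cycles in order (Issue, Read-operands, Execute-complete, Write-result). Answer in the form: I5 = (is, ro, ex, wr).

I5 = (11, 18, 19, 20)

[I1] 1/2/7/8
[I2] 2/3/5/6
[I3] 9/10/12/13  (WAW R1: wait I1 write@8)
[I4] 10/11/16/17
[I5] 11/18/19/20  (RAW R4: wait I4 write@17)
[I6] 18/19/24/25  (struct: M0 busy until I4 writes@17)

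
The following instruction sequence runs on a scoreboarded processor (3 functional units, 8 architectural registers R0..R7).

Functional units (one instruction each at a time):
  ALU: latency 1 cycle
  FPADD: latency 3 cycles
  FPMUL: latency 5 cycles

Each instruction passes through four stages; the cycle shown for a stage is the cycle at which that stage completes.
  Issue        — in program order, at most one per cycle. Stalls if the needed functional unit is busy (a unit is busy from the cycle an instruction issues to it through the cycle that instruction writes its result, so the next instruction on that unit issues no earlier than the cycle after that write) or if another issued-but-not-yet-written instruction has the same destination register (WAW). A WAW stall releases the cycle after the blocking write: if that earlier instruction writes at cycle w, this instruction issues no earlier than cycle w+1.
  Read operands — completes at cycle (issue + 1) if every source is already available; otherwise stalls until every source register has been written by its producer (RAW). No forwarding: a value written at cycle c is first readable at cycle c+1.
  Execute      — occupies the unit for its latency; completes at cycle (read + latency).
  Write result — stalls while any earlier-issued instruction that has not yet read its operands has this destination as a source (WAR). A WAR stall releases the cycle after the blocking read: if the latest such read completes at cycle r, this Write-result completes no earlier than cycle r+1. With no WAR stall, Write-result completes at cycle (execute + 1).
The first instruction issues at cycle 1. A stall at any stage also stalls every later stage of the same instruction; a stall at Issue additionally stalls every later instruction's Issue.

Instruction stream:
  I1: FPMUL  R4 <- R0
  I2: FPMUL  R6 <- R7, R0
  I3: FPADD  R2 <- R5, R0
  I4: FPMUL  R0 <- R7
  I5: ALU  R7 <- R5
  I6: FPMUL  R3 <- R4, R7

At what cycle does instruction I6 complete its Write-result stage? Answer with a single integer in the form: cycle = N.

[I1] 1/2/7/8
[I2] 9/10/15/16  (struct: FPMUL busy until I1 writes@8)
[I3] 10/11/14/15
[I4] 17/18/23/24  (struct: FPMUL busy until I2 writes@16)
[I5] 18/19/20/21
[I6] 25/26/31/32  (struct: FPMUL busy until I4 writes@24)

cycle = 32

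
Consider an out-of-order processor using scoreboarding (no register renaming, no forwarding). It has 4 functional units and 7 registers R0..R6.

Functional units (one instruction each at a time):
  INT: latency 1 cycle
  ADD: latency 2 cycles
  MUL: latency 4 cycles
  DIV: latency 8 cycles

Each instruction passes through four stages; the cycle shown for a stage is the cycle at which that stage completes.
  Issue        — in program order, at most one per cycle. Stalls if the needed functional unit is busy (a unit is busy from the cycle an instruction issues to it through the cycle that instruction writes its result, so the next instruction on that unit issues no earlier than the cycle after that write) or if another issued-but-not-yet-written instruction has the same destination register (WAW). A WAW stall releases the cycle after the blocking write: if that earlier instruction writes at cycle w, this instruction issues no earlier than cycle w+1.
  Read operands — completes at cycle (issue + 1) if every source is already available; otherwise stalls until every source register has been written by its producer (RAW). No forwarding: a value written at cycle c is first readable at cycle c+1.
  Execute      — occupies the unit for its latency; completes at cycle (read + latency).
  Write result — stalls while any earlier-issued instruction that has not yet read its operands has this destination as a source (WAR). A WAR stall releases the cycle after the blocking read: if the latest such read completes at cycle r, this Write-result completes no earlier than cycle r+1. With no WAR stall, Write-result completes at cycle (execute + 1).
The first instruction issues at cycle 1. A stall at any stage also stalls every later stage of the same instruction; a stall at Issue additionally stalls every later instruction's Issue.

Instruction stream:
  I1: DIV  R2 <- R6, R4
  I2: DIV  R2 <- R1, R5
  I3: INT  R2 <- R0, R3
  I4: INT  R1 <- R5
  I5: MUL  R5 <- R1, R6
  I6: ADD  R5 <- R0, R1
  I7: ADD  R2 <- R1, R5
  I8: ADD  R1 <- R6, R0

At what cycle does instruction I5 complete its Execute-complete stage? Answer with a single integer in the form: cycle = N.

[1] I1→DIV
[2] I1 RO
[10] I1 EX
[11] I1 WR R2
[12] I2→DIV
[13] I2 RO
[21] I2 EX
[22] I2 WR R2
[23] I3→INT
[24] I3 RO
[25] I3 EX
[26] I3 WR R2
[27] I4→INT
[28] I4 RO · I5→MUL
[29] I4 EX
[30] I4 WR R1
[31] I5 RO
[35] I5 EX
[36] I5 WR R5
[37] I6→ADD
[38] I6 RO
[40] I6 EX
[41] I6 WR R5
[42] I7→ADD
[43] I7 RO
[45] I7 EX
[46] I7 WR R2
[47] I8→ADD
[48] I8 RO
[50] I8 EX
[51] I8 WR R1

cycle = 35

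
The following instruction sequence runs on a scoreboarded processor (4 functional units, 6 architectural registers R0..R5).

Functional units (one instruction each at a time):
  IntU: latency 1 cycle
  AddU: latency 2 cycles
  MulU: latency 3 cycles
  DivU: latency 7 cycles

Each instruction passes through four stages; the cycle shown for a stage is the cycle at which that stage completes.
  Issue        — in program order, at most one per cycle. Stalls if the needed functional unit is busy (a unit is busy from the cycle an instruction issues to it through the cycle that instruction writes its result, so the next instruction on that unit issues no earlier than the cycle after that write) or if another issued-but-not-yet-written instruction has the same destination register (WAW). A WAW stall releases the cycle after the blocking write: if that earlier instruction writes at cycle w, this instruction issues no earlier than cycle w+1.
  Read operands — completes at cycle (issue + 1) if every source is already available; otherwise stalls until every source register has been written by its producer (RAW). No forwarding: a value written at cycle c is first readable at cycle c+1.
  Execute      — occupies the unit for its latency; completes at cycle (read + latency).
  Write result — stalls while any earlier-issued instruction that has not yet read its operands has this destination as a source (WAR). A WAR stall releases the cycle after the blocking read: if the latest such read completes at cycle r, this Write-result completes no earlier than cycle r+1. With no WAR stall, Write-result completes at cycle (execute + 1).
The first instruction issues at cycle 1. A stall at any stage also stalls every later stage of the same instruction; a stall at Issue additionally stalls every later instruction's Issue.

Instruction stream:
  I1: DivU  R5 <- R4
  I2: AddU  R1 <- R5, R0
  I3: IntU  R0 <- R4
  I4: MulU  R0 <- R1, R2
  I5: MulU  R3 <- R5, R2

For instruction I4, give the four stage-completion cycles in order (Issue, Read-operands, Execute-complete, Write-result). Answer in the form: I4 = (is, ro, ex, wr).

c1: issue I1 (DivU)
c2: I1 read-ops; issue I2 (AddU)
c3: issue I3 (IntU)
c4: I3 read-ops
c5: I3 finished on IntU
c9: I1 finished on DivU
c10: I1→R5
c11: I2 read-ops
c12: I3→R0
c13: I2 finished on AddU; issue I4 (MulU)
c14: I2→R1
c15: I4 read-ops
c18: I4 finished on MulU
c19: I4→R0
c20: issue I5 (MulU)
c21: I5 read-ops
c24: I5 finished on MulU
c25: I5→R3

I4 = (13, 15, 18, 19)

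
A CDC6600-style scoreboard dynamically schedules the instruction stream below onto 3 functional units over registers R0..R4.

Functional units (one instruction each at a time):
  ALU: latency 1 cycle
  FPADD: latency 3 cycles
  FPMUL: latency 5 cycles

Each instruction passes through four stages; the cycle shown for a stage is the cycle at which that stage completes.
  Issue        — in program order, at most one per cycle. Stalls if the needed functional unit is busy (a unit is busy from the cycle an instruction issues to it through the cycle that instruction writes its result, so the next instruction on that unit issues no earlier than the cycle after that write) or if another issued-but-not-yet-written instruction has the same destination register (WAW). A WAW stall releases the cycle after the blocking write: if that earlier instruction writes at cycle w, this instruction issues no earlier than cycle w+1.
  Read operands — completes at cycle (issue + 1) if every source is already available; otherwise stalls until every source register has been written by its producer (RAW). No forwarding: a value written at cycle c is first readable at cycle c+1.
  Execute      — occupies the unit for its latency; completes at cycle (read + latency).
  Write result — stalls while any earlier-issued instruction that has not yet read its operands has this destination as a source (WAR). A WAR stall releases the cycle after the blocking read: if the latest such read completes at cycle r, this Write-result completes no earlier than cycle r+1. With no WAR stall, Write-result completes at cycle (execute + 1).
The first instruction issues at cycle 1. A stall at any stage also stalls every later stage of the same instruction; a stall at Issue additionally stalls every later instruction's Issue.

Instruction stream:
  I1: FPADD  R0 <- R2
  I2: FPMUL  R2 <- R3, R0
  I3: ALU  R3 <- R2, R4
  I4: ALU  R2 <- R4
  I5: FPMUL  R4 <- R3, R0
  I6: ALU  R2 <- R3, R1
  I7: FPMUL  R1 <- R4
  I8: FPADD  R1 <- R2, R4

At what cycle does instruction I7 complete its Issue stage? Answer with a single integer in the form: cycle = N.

c1: issue I1 (FPADD)
c2: I1 read-ops; issue I2 (FPMUL)
c3: issue I3 (ALU)
c5: I1 finished on FPADD
c6: I1→R0
c7: I2 read-ops
c12: I2 finished on FPMUL
c13: I2→R2
c14: I3 read-ops
c15: I3 finished on ALU
c16: I3→R3
c17: issue I4 (ALU)
c18: I4 read-ops; issue I5 (FPMUL)
c19: I4 finished on ALU; I5 read-ops
c20: I4→R2
c21: issue I6 (ALU)
c22: I6 read-ops
c23: I6 finished on ALU
c24: I5 finished on FPMUL; I6→R2
c25: I5→R4
c26: issue I7 (FPMUL)
c27: I7 read-ops
c32: I7 finished on FPMUL
c33: I7→R1
c34: issue I8 (FPADD)
c35: I8 read-ops
c38: I8 finished on FPADD
c39: I8→R1

cycle = 26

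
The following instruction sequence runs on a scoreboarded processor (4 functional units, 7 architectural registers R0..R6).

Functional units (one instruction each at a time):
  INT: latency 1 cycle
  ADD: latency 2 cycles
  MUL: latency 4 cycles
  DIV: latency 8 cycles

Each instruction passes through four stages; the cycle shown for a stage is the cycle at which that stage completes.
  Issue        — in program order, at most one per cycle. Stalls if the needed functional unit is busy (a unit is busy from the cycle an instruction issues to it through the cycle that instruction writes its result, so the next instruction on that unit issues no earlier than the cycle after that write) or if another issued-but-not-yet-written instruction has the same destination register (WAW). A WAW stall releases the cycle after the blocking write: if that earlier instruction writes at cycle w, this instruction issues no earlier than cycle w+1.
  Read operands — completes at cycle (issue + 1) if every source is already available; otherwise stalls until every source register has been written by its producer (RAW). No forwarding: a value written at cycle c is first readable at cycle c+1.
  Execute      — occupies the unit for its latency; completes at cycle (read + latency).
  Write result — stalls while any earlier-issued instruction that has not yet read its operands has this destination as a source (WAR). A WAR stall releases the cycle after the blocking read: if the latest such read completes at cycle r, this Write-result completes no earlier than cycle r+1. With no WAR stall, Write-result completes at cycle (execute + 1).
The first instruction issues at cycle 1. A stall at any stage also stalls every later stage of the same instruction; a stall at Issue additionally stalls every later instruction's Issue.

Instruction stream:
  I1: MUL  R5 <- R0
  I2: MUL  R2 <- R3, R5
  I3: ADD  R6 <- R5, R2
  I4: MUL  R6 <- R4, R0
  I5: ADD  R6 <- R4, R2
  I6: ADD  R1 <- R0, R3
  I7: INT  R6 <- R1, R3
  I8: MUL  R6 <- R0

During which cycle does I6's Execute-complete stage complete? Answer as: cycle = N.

cycle = 34

cycle 1: issue I1 (MUL)
cycle 2: I1 read-ops
cycle 6: I1 finished on MUL
cycle 7: I1→R5
cycle 8: issue I2 (MUL)
cycle 9: I2 read-ops | issue I3 (ADD)
cycle 13: I2 finished on MUL
cycle 14: I2→R2
cycle 15: I3 read-ops
cycle 17: I3 finished on ADD
cycle 18: I3→R6
cycle 19: issue I4 (MUL)
cycle 20: I4 read-ops
cycle 24: I4 finished on MUL
cycle 25: I4→R6
cycle 26: issue I5 (ADD)
cycle 27: I5 read-ops
cycle 29: I5 finished on ADD
cycle 30: I5→R6
cycle 31: issue I6 (ADD)
cycle 32: I6 read-ops | issue I7 (INT)
cycle 34: I6 finished on ADD
cycle 35: I6→R1
cycle 36: I7 read-ops
cycle 37: I7 finished on INT
cycle 38: I7→R6
cycle 39: issue I8 (MUL)
cycle 40: I8 read-ops
cycle 44: I8 finished on MUL
cycle 45: I8→R6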